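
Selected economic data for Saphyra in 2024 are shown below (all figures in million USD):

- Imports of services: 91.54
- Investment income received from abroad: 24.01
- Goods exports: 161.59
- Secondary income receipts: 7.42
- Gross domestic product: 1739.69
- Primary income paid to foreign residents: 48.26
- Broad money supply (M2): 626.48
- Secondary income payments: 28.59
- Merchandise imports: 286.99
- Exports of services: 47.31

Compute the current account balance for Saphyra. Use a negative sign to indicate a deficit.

-215.05

Goods balance = 161.59 - 286.99 = -125.40
Services balance = 47.31 - 91.54 = -44.23
Trade balance (goods + services) = -125.40 + (-44.23) = -169.63
Net primary income = 24.01 - 48.26 = -24.25
Net secondary income = 7.42 - 28.59 = -21.17
Current account = -169.63 + (-24.25) + (-21.17) = -215.05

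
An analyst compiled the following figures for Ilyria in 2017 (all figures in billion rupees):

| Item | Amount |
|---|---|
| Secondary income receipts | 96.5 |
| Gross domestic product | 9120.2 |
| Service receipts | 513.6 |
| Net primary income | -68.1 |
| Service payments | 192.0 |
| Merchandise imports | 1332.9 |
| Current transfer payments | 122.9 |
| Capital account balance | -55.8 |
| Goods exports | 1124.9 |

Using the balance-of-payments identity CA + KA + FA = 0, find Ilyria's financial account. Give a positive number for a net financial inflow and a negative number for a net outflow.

Goods balance = 1124.9 - 1332.9 = -208.0
Services balance = 513.6 - 192.0 = 321.6
Trade balance (goods + services) = -208.0 + 321.6 = 113.6
Net primary income = -68.1
Net secondary income = 96.5 - 122.9 = -26.4
Current account = 113.6 + (-68.1) + (-26.4) = 19.1
Financial account = -(19.1 + (-55.8)) = 36.7

36.7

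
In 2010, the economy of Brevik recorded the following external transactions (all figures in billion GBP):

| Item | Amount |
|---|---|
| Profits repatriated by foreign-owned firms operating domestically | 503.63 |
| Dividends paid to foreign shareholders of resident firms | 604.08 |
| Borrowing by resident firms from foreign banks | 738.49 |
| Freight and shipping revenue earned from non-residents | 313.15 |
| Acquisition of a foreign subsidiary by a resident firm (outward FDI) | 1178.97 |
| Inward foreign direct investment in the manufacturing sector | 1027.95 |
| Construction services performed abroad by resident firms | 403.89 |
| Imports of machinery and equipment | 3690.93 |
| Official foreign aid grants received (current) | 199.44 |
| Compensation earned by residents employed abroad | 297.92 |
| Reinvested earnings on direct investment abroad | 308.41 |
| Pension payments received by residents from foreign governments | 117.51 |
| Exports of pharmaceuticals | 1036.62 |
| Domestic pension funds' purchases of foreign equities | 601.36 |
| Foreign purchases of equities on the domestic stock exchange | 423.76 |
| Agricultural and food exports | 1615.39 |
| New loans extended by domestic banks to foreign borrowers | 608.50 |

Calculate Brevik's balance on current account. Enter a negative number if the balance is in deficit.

Goods: 1036.62 - 3690.93 + 1615.39 = -1038.92
Services: 403.89 + 313.15 = 717.04
Primary income: 297.92 - 604.08 - 503.63 + 308.41 = -501.38
Secondary income: 199.44 + 117.51 = 316.95
Current account = (-1038.92) + 717.04 + (-501.38) + 316.95 = -506.31
(Excluded from the current account — financial account: borrowing by resident firms from foreign banks 738.49, acquisition of a foreign subsidiary by a resident firm (outward FDI) 1178.97, inward foreign direct investment in the manufacturing sector 1027.95, domestic pension funds' purchases of foreign equities 601.36, foreign purchases of equities on the domestic stock exchange 423.76, new loans extended by domestic banks to foreign borrowers 608.50.)

-506.31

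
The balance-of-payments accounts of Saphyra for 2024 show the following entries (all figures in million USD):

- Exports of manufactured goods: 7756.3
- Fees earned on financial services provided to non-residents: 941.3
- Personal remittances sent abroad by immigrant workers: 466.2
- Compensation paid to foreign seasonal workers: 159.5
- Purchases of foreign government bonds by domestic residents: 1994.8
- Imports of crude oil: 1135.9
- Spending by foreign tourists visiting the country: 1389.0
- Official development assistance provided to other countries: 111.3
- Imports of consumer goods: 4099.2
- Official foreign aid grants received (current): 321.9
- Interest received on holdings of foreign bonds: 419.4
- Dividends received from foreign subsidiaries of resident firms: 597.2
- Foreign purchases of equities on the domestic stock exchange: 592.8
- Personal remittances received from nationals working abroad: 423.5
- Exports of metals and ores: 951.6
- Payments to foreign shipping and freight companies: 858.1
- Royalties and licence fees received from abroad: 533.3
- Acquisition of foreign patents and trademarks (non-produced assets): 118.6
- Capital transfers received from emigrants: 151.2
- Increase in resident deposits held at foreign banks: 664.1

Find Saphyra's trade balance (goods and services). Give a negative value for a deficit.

5478.3

Goods: 7756.3 - 1135.9 + 951.6 - 4099.2 = 3472.8
Services: 533.3 + 941.3 - 858.1 + 1389.0 = 2005.5
Trade balance = 3472.8 + 2005.5 = 5478.3
(Excluded from the trade balance — secondary income: personal remittances sent abroad by immigrant workers 466.2, official development assistance provided to other countries 111.3, official foreign aid grants received (current) 321.9, personal remittances received from nationals working abroad 423.5; primary income: compensation paid to foreign seasonal workers 159.5, interest received on holdings of foreign bonds 419.4, dividends received from foreign subsidiaries of resident firms 597.2; financial account: purchases of foreign government bonds by domestic residents 1994.8, foreign purchases of equities on the domestic stock exchange 592.8, increase in resident deposits held at foreign banks 664.1; capital account: acquisition of foreign patents and trademarks (non-produced assets) 118.6, capital transfers received from emigrants 151.2.)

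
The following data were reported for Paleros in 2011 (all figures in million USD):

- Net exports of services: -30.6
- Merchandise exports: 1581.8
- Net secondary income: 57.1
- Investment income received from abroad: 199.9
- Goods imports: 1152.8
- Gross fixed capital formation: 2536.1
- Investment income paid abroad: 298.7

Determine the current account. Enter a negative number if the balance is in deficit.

356.7

Goods balance = 1581.8 - 1152.8 = 429.0
Services balance = -30.6
Trade balance (goods + services) = 429.0 + (-30.6) = 398.4
Net primary income = 199.9 - 298.7 = -98.8
Net secondary income = 57.1
Current account = 398.4 + (-98.8) + 57.1 = 356.7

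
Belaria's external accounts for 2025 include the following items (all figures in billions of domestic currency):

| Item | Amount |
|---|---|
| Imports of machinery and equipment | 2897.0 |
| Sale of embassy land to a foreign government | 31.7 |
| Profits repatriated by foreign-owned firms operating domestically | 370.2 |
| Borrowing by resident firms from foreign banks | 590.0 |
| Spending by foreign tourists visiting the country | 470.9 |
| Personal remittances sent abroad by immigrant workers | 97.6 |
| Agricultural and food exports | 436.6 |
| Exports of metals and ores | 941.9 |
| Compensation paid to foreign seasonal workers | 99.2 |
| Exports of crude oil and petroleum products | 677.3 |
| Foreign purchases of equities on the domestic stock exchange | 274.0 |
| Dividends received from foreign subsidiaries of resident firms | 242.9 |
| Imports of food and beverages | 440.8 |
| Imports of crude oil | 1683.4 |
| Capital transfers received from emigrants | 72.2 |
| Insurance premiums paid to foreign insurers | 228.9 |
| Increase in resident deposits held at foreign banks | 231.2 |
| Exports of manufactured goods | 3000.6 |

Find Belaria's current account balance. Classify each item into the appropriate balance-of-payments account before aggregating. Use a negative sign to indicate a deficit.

Goods: 941.9 + 436.6 + 677.3 - 1683.4 + 3000.6 - 2897.0 - 440.8 = 35.2
Services: -228.9 + 470.9 = 242.0
Primary income: -370.2 + 242.9 - 99.2 = -226.5
Secondary income: -97.6
Current account = 35.2 + 242.0 + (-226.5) + (-97.6) = -46.9
(Excluded from the current account — capital account: sale of embassy land to a foreign government 31.7, capital transfers received from emigrants 72.2; financial account: borrowing by resident firms from foreign banks 590.0, foreign purchases of equities on the domestic stock exchange 274.0, increase in resident deposits held at foreign banks 231.2.)

-46.9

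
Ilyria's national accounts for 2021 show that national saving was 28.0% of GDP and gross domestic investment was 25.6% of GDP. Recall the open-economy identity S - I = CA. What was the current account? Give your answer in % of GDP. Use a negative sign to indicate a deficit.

2.4

S - I = CA (net lending to the rest of the world).
CA = S - I = 28.0 - 25.6 = 2.4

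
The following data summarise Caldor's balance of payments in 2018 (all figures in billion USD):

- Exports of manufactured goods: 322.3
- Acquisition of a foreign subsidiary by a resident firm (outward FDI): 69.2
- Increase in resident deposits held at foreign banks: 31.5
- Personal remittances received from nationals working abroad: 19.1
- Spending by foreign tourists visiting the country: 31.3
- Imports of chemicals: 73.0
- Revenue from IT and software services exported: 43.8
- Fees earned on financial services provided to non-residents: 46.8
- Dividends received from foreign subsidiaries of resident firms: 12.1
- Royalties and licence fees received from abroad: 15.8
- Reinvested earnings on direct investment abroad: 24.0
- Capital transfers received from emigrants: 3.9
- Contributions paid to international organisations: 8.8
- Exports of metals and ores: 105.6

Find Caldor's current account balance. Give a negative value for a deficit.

539.0

Goods: -73.0 + 105.6 + 322.3 = 354.9
Services: 43.8 + 31.3 + 46.8 + 15.8 = 137.7
Primary income: 12.1 + 24.0 = 36.1
Secondary income: 19.1 - 8.8 = 10.3
Current account = 354.9 + 137.7 + 36.1 + 10.3 = 539.0
(Excluded from the current account — financial account: acquisition of a foreign subsidiary by a resident firm (outward FDI) 69.2, increase in resident deposits held at foreign banks 31.5; capital account: capital transfers received from emigrants 3.9.)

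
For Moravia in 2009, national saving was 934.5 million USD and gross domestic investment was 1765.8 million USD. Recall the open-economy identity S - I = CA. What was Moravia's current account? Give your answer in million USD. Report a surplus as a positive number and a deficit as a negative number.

CA = S - I = 934.5 - 1765.8 = -831.3

-831.3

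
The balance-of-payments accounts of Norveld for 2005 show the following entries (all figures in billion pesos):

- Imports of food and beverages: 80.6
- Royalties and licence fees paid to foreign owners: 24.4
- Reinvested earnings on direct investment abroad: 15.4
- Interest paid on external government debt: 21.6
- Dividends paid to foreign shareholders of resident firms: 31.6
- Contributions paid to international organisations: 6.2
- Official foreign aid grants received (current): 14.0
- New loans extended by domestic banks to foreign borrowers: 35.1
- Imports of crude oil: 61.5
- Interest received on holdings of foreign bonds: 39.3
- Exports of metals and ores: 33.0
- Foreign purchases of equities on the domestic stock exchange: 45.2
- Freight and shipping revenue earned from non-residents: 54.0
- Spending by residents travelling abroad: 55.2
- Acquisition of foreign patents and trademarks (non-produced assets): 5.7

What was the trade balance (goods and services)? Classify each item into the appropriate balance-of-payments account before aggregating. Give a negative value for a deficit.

Goods: -61.5 - 80.6 + 33.0 = -109.1
Services: -24.4 - 55.2 + 54.0 = -25.6
Trade balance = -109.1 + (-25.6) = -134.7
(Excluded from the trade balance — primary income: reinvested earnings on direct investment abroad 15.4, interest paid on external government debt 21.6, dividends paid to foreign shareholders of resident firms 31.6, interest received on holdings of foreign bonds 39.3; secondary income: contributions paid to international organisations 6.2, official foreign aid grants received (current) 14.0; financial account: new loans extended by domestic banks to foreign borrowers 35.1, foreign purchases of equities on the domestic stock exchange 45.2; capital account: acquisition of foreign patents and trademarks (non-produced assets) 5.7.)

-134.7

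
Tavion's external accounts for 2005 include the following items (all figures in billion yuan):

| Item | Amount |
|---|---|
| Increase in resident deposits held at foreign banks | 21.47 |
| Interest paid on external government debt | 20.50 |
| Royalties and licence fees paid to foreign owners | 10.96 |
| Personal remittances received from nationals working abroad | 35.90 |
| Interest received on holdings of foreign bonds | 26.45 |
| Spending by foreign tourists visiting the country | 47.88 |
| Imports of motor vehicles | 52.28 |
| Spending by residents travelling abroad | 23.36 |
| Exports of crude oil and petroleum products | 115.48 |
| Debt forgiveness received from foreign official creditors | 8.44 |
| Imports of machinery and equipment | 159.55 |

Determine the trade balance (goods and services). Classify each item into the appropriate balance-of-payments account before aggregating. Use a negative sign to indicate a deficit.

Goods: 115.48 - 159.55 - 52.28 = -96.35
Services: -23.36 - 10.96 + 47.88 = 13.56
Trade balance = -96.35 + 13.56 = -82.79
(Excluded from the trade balance — financial account: increase in resident deposits held at foreign banks 21.47; primary income: interest paid on external government debt 20.50, interest received on holdings of foreign bonds 26.45; secondary income: personal remittances received from nationals working abroad 35.90; capital account: debt forgiveness received from foreign official creditors 8.44.)

-82.79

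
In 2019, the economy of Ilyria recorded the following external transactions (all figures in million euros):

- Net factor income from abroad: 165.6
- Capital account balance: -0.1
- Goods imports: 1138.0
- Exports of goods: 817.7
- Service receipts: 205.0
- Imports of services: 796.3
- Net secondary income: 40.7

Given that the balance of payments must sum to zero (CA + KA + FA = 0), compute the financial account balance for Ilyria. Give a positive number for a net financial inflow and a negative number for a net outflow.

705.4

Goods balance = 817.7 - 1138.0 = -320.3
Services balance = 205.0 - 796.3 = -591.3
Trade balance (goods + services) = -320.3 + (-591.3) = -911.6
Net primary income = 165.6
Net secondary income = 40.7
Current account = -911.6 + 165.6 + 40.7 = -705.3
Financial account = -(-705.3 + (-0.1)) = 705.4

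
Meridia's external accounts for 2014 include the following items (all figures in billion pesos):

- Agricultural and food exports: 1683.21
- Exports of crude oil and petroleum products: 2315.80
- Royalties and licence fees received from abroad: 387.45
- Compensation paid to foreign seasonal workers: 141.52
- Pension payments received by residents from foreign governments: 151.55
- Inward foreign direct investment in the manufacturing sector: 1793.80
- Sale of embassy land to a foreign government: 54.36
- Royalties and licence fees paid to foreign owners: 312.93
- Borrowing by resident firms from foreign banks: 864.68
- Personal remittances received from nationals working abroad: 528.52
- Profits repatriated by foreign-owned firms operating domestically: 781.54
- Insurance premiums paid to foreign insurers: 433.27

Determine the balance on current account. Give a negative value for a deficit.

3397.27

Goods: 2315.80 + 1683.21 = 3999.01
Services: -312.93 + 387.45 - 433.27 = -358.75
Primary income: -141.52 - 781.54 = -923.06
Secondary income: 151.55 + 528.52 = 680.07
Current account = 3999.01 + (-358.75) + (-923.06) + 680.07 = 3397.27
(Excluded from the current account — financial account: inward foreign direct investment in the manufacturing sector 1793.80, borrowing by resident firms from foreign banks 864.68; capital account: sale of embassy land to a foreign government 54.36.)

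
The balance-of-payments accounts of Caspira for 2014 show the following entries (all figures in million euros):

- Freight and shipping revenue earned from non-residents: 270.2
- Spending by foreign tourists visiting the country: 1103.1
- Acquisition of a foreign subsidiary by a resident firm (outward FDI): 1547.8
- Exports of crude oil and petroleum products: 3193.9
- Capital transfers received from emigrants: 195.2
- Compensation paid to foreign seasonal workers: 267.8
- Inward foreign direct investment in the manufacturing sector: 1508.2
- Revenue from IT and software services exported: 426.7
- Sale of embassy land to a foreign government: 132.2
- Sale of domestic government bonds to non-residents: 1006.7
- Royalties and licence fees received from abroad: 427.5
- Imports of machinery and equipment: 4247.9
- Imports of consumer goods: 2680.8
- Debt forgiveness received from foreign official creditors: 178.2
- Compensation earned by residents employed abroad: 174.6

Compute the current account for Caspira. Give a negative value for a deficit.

Goods: 3193.9 - 2680.8 - 4247.9 = -3734.8
Services: 1103.1 + 427.5 + 270.2 + 426.7 = 2227.5
Primary income: 174.6 - 267.8 = -93.2
Current account = (-3734.8) + 2227.5 + (-93.2) = -1600.5
(Excluded from the current account — financial account: acquisition of a foreign subsidiary by a resident firm (outward FDI) 1547.8, inward foreign direct investment in the manufacturing sector 1508.2, sale of domestic government bonds to non-residents 1006.7; capital account: capital transfers received from emigrants 195.2, sale of embassy land to a foreign government 132.2, debt forgiveness received from foreign official creditors 178.2.)

-1600.5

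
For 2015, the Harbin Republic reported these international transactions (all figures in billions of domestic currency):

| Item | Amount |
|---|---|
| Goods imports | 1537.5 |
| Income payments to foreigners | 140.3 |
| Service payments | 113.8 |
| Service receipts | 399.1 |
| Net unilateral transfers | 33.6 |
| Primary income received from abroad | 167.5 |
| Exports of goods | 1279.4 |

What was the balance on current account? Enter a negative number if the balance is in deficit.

88.0

Goods balance = 1279.4 - 1537.5 = -258.1
Services balance = 399.1 - 113.8 = 285.3
Trade balance (goods + services) = -258.1 + 285.3 = 27.2
Net primary income = 167.5 - 140.3 = 27.2
Net secondary income = 33.6
Current account = 27.2 + 27.2 + 33.6 = 88.0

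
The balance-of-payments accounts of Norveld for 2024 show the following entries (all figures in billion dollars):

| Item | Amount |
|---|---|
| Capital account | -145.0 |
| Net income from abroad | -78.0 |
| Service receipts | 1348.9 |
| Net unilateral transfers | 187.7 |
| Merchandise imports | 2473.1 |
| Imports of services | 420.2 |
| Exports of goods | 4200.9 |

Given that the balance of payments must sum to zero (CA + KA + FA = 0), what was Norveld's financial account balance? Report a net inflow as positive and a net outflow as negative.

-2621.2

Goods balance = 4200.9 - 2473.1 = 1727.8
Services balance = 1348.9 - 420.2 = 928.7
Trade balance (goods + services) = 1727.8 + 928.7 = 2656.5
Net primary income = -78.0
Net secondary income = 187.7
Current account = 2656.5 + (-78.0) + 187.7 = 2766.2
Financial account = -(2766.2 + (-145.0)) = -2621.2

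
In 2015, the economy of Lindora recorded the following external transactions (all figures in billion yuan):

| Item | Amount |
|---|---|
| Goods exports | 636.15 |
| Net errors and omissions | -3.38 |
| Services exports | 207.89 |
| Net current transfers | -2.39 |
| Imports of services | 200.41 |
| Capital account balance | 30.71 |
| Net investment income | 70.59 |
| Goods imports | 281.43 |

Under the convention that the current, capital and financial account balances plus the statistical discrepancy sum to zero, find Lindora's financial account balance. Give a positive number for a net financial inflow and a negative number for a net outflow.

Goods balance = 636.15 - 281.43 = 354.72
Services balance = 207.89 - 200.41 = 7.48
Trade balance (goods + services) = 354.72 + 7.48 = 362.20
Net primary income = 70.59
Net secondary income = -2.39
Current account = 362.20 + 70.59 + (-2.39) = 430.40
Financial account = -(430.40 + 30.71 + (-3.38)) = -457.73

-457.73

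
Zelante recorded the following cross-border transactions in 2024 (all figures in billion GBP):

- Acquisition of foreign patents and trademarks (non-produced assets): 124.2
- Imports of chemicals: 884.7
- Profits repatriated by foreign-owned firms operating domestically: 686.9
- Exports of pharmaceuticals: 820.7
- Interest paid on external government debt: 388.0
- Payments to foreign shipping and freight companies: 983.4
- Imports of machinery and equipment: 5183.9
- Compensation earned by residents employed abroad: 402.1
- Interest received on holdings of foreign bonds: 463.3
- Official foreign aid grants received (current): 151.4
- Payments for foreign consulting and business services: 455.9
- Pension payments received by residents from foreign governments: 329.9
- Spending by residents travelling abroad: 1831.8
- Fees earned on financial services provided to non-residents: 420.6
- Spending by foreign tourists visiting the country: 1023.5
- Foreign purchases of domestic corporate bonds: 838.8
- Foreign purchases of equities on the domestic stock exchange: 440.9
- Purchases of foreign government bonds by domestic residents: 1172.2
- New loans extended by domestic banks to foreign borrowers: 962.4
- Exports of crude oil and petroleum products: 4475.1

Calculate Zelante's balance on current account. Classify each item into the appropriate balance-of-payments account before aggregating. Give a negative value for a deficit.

-2328.0

Goods: 4475.1 - 5183.9 + 820.7 - 884.7 = -772.8
Services: -1831.8 + 1023.5 - 983.4 + 420.6 - 455.9 = -1827.0
Primary income: 402.1 - 686.9 + 463.3 - 388.0 = -209.5
Secondary income: 151.4 + 329.9 = 481.3
Current account = (-772.8) + (-1827.0) + (-209.5) + 481.3 = -2328.0
(Excluded from the current account — capital account: acquisition of foreign patents and trademarks (non-produced assets) 124.2; financial account: foreign purchases of domestic corporate bonds 838.8, foreign purchases of equities on the domestic stock exchange 440.9, purchases of foreign government bonds by domestic residents 1172.2, new loans extended by domestic banks to foreign borrowers 962.4.)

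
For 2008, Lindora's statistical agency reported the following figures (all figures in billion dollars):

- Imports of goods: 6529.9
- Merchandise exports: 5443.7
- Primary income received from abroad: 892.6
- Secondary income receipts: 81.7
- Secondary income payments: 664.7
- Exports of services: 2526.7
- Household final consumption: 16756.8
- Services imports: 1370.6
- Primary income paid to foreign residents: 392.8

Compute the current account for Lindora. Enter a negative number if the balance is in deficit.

Goods balance = 5443.7 - 6529.9 = -1086.2
Services balance = 2526.7 - 1370.6 = 1156.1
Trade balance (goods + services) = -1086.2 + 1156.1 = 69.9
Net primary income = 892.6 - 392.8 = 499.8
Net secondary income = 81.7 - 664.7 = -583.0
Current account = 69.9 + 499.8 + (-583.0) = -13.3

-13.3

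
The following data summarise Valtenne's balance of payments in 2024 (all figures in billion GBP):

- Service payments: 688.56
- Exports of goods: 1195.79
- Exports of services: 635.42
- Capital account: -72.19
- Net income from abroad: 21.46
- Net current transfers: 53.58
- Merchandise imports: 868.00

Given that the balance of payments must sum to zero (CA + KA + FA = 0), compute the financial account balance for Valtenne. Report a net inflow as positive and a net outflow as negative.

-277.50

Goods balance = 1195.79 - 868.00 = 327.79
Services balance = 635.42 - 688.56 = -53.14
Trade balance (goods + services) = 327.79 + (-53.14) = 274.65
Net primary income = 21.46
Net secondary income = 53.58
Current account = 274.65 + 21.46 + 53.58 = 349.69
Financial account = -(349.69 + (-72.19)) = -277.50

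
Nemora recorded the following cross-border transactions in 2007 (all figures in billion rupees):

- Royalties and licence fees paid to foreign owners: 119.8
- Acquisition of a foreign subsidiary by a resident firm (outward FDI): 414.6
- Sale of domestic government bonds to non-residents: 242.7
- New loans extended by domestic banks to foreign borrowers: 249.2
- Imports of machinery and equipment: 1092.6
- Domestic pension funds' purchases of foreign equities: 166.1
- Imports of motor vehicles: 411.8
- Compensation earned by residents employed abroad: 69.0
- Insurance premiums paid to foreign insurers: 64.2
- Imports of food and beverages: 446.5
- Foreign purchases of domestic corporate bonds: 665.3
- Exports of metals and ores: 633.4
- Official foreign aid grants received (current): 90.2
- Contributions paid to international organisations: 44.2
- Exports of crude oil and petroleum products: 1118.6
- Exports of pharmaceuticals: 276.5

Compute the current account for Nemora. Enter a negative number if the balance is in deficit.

Goods: 633.4 - 446.5 + 276.5 - 1092.6 - 411.8 + 1118.6 = 77.6
Services: -119.8 - 64.2 = -184.0
Primary income: 69.0
Secondary income: 90.2 - 44.2 = 46.0
Current account = 77.6 + (-184.0) + 69.0 + 46.0 = 8.6
(Excluded from the current account — financial account: acquisition of a foreign subsidiary by a resident firm (outward FDI) 414.6, sale of domestic government bonds to non-residents 242.7, new loans extended by domestic banks to foreign borrowers 249.2, domestic pension funds' purchases of foreign equities 166.1, foreign purchases of domestic corporate bonds 665.3.)

8.6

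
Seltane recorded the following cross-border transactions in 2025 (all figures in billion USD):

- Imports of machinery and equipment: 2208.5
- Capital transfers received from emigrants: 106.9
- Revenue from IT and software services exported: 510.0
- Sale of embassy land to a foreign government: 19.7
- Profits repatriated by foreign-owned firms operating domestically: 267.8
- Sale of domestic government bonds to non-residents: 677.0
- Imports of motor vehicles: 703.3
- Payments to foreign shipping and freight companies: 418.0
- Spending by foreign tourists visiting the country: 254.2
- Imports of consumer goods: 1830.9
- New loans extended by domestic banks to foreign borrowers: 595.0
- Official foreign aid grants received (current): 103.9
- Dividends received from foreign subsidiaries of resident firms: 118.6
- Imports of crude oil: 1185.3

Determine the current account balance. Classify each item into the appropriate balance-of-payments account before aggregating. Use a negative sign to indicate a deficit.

-5627.1

Goods: -2208.5 - 703.3 - 1830.9 - 1185.3 = -5928.0
Services: 254.2 - 418.0 + 510.0 = 346.2
Primary income: 118.6 - 267.8 = -149.2
Secondary income: 103.9
Current account = (-5928.0) + 346.2 + (-149.2) + 103.9 = -5627.1
(Excluded from the current account — capital account: capital transfers received from emigrants 106.9, sale of embassy land to a foreign government 19.7; financial account: sale of domestic government bonds to non-residents 677.0, new loans extended by domestic banks to foreign borrowers 595.0.)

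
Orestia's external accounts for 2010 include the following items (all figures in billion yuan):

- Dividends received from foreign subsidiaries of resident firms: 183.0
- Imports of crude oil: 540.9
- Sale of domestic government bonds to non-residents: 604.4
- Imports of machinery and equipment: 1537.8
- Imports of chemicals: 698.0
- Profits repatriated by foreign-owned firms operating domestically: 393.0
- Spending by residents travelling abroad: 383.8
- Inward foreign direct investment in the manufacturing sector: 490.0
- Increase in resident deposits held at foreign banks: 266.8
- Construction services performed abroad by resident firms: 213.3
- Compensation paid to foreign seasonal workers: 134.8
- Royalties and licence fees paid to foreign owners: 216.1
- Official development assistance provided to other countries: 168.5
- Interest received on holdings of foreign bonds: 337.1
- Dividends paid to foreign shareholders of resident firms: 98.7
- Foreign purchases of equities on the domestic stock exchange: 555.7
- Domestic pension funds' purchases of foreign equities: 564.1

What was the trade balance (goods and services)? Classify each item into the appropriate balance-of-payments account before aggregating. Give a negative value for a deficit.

Goods: -540.9 - 698.0 - 1537.8 = -2776.7
Services: 213.3 - 216.1 - 383.8 = -386.6
Trade balance = -2776.7 + (-386.6) = -3163.3
(Excluded from the trade balance — primary income: dividends received from foreign subsidiaries of resident firms 183.0, profits repatriated by foreign-owned firms operating domestically 393.0, compensation paid to foreign seasonal workers 134.8, interest received on holdings of foreign bonds 337.1, dividends paid to foreign shareholders of resident firms 98.7; financial account: sale of domestic government bonds to non-residents 604.4, inward foreign direct investment in the manufacturing sector 490.0, increase in resident deposits held at foreign banks 266.8, foreign purchases of equities on the domestic stock exchange 555.7, domestic pension funds' purchases of foreign equities 564.1; secondary income: official development assistance provided to other countries 168.5.)

-3163.3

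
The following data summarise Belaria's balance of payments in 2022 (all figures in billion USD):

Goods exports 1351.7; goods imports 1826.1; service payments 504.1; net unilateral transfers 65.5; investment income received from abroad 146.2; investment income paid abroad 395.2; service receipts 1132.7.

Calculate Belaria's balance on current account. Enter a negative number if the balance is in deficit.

-29.3

Goods balance = 1351.7 - 1826.1 = -474.4
Services balance = 1132.7 - 504.1 = 628.6
Trade balance (goods + services) = -474.4 + 628.6 = 154.2
Net primary income = 146.2 - 395.2 = -249.0
Net secondary income = 65.5
Current account = 154.2 + (-249.0) + 65.5 = -29.3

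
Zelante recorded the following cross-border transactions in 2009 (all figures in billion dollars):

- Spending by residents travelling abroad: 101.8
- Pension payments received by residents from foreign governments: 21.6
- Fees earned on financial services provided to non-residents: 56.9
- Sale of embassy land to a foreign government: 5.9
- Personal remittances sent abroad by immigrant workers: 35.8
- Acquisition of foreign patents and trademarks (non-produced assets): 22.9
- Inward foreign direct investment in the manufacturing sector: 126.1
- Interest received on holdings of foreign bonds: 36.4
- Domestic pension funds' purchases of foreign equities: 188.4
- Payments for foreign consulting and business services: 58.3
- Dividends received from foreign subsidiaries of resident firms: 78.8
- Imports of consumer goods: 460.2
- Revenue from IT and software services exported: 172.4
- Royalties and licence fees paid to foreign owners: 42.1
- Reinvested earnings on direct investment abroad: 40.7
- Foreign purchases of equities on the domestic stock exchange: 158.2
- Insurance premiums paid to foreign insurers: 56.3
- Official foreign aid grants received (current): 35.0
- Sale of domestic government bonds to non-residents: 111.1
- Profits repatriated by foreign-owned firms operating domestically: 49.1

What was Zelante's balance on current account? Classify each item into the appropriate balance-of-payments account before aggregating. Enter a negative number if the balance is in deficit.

-361.8

Goods: -460.2
Services: 56.9 - 42.1 - 101.8 - 56.3 - 58.3 + 172.4 = -29.2
Primary income: 36.4 + 78.8 + 40.7 - 49.1 = 106.8
Secondary income: -35.8 + 35.0 + 21.6 = 20.8
Current account = (-460.2) + (-29.2) + 106.8 + 20.8 = -361.8
(Excluded from the current account — capital account: sale of embassy land to a foreign government 5.9, acquisition of foreign patents and trademarks (non-produced assets) 22.9; financial account: inward foreign direct investment in the manufacturing sector 126.1, domestic pension funds' purchases of foreign equities 188.4, foreign purchases of equities on the domestic stock exchange 158.2, sale of domestic government bonds to non-residents 111.1.)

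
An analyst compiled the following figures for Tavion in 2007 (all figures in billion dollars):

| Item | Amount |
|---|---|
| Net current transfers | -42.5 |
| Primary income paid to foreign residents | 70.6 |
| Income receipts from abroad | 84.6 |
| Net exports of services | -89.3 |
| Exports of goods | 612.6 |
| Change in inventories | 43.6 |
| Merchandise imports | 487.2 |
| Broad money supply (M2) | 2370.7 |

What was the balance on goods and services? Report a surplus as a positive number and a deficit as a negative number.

36.1

Goods balance = 612.6 - 487.2 = 125.4
Services balance = -89.3
Trade balance (goods + services) = 125.4 + (-89.3) = 36.1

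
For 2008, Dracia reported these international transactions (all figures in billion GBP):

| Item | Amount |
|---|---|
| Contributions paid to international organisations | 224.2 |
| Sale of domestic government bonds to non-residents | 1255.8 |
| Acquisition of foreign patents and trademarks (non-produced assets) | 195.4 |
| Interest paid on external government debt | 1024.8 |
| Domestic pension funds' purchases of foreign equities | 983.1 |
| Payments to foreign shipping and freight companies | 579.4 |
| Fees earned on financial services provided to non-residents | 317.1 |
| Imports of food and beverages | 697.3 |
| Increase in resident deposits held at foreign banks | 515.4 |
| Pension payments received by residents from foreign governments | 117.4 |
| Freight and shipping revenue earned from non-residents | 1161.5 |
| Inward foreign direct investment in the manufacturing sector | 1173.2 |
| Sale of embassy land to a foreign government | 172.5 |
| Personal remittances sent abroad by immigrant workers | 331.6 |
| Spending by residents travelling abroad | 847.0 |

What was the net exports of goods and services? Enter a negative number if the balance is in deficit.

-645.1

Goods: -697.3
Services: -579.4 - 847.0 + 317.1 + 1161.5 = 52.2
Trade balance = -697.3 + 52.2 = -645.1
(Excluded from the trade balance — secondary income: contributions paid to international organisations 224.2, pension payments received by residents from foreign governments 117.4, personal remittances sent abroad by immigrant workers 331.6; financial account: sale of domestic government bonds to non-residents 1255.8, domestic pension funds' purchases of foreign equities 983.1, increase in resident deposits held at foreign banks 515.4, inward foreign direct investment in the manufacturing sector 1173.2; capital account: acquisition of foreign patents and trademarks (non-produced assets) 195.4, sale of embassy land to a foreign government 172.5; primary income: interest paid on external government debt 1024.8.)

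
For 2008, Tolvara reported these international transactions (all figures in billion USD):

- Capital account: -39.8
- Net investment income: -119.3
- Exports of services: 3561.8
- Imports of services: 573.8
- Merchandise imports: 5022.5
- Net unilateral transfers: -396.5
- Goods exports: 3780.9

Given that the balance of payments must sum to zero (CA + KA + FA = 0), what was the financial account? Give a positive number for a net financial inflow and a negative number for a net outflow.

Goods balance = 3780.9 - 5022.5 = -1241.6
Services balance = 3561.8 - 573.8 = 2988.0
Trade balance (goods + services) = -1241.6 + 2988.0 = 1746.4
Net primary income = -119.3
Net secondary income = -396.5
Current account = 1746.4 + (-119.3) + (-396.5) = 1230.6
Financial account = -(1230.6 + (-39.8)) = -1190.8

-1190.8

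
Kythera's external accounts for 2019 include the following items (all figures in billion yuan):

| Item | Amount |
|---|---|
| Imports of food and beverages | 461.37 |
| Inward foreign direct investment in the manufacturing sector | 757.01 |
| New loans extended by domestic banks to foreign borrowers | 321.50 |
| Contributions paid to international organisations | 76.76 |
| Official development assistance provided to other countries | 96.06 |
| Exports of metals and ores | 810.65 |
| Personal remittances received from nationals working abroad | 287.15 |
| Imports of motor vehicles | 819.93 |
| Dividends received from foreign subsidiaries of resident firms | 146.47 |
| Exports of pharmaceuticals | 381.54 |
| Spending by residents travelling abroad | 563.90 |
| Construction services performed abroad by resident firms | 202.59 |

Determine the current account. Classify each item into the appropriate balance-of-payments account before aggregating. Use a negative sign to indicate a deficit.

Goods: 381.54 - 461.37 + 810.65 - 819.93 = -89.11
Services: 202.59 - 563.90 = -361.31
Primary income: 146.47
Secondary income: 287.15 - 76.76 - 96.06 = 114.33
Current account = (-89.11) + (-361.31) + 146.47 + 114.33 = -189.62
(Excluded from the current account — financial account: inward foreign direct investment in the manufacturing sector 757.01, new loans extended by domestic banks to foreign borrowers 321.50.)

-189.62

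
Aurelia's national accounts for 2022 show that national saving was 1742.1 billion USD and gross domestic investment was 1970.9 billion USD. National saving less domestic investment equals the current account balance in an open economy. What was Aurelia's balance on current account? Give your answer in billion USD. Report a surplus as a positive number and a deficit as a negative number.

-228.8

CA = S - I = 1742.1 - 1970.9 = -228.8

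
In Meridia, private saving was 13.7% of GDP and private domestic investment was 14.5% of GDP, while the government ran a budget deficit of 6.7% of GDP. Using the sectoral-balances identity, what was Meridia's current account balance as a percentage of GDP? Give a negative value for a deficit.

-7.5

By the sectoral-balances identity, CA = (S_private - I) + (T - G).
Private balance = 13.7 - 14.5 = -0.8
Government balance (T - G) = -6.7
CA = -0.8 + (-6.7) = -7.5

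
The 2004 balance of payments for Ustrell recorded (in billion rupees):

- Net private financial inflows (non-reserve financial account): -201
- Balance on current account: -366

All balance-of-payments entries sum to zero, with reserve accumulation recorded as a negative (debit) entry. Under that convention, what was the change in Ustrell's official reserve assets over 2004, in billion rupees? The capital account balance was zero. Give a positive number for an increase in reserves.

Official reserve transactions balance = -((-366) + (-201)) = 567
An accumulation of reserves is recorded as a debit (negative entry), so the change in the stock of reserves is the negative of that balance.
Change in official reserves = -(567) = -567

-567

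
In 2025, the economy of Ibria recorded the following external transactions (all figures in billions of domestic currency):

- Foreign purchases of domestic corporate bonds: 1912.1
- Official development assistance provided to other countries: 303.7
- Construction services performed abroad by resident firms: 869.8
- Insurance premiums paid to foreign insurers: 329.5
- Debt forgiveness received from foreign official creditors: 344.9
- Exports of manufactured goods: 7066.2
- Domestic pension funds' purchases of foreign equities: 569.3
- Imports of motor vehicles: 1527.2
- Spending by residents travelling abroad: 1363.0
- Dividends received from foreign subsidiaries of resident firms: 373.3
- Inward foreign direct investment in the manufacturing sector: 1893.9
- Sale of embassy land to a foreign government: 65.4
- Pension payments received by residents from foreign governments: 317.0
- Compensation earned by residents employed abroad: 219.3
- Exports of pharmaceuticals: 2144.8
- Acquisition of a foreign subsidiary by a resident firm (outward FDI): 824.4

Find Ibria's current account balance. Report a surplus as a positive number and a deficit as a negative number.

7467.0

Goods: -1527.2 + 7066.2 + 2144.8 = 7683.8
Services: -329.5 + 869.8 - 1363.0 = -822.7
Primary income: 219.3 + 373.3 = 592.6
Secondary income: 317.0 - 303.7 = 13.3
Current account = 7683.8 + (-822.7) + 592.6 + 13.3 = 7467.0
(Excluded from the current account — financial account: foreign purchases of domestic corporate bonds 1912.1, domestic pension funds' purchases of foreign equities 569.3, inward foreign direct investment in the manufacturing sector 1893.9, acquisition of a foreign subsidiary by a resident firm (outward FDI) 824.4; capital account: debt forgiveness received from foreign official creditors 344.9, sale of embassy land to a foreign government 65.4.)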